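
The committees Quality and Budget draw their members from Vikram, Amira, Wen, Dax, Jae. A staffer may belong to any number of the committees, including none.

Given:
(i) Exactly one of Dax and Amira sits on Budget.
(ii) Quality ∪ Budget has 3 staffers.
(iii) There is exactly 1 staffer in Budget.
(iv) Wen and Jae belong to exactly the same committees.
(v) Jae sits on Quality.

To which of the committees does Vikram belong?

Vikram: none

From (v): Jae ∈ Quality.
(iv): Wen matches Jae: Wen ∈ Quality.
Suppose Vikram ∈ Quality: no assignment then satisfies all the clues, so Vikram ∉ Quality.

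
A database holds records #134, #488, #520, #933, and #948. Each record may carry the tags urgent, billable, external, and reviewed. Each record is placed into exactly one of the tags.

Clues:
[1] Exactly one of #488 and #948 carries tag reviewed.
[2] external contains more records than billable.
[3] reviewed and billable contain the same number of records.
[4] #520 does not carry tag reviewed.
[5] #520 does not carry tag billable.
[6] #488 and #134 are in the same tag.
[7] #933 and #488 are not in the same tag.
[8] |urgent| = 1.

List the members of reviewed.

reviewed = {#948}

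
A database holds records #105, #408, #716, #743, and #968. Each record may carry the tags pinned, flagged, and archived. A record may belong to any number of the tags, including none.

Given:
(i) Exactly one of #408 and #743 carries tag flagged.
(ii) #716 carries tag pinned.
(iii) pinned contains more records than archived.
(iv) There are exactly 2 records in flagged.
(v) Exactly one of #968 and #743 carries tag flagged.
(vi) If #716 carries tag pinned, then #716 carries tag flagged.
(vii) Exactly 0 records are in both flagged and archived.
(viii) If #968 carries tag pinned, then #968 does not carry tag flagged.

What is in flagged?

flagged = {#716, #743}

From (ii): #716 ∈ pinned.
(vi): #716 ∈ flagged.
Suppose #105 ∈ flagged: no assignment then satisfies all the clues, so #105 ∉ flagged.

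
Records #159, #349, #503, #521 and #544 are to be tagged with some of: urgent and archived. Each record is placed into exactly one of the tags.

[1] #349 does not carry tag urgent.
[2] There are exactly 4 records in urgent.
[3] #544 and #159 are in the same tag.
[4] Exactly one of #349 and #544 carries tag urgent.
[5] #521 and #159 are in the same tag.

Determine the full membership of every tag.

From (1): #349 ∉ urgent.
(2): only 4 candidates remain for urgent, so all are in.
Only one tag left: #349 ∈ archived.

urgent = {#159, #503, #521, #544}; archived = {#349}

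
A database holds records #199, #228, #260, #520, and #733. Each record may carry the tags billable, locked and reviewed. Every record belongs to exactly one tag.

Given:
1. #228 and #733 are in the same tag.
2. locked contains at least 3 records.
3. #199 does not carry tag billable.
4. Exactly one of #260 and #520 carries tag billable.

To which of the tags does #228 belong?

From (3): #199 ∉ billable.
Suppose #228 ∈ billable: no assignment then satisfies all the clues, so #228 ∉ billable.

#228: locked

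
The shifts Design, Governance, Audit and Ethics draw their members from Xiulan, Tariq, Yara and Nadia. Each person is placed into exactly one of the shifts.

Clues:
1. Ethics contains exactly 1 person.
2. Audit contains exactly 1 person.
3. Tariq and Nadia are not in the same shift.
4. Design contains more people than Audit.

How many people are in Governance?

0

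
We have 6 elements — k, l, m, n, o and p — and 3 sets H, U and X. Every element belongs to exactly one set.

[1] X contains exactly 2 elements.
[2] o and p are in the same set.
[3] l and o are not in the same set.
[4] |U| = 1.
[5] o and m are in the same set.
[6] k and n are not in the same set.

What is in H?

H = {m, o, p}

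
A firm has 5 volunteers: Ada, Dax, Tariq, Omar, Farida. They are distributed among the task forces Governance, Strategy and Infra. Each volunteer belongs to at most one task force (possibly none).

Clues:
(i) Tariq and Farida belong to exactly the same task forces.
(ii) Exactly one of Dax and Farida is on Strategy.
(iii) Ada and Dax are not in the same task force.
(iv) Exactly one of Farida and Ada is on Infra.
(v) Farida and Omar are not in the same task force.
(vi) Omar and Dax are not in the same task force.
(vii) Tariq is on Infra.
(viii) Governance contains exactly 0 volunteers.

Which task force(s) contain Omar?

Omar: none

From (vii): Tariq ∈ Infra.
(i): Farida matches Tariq: Farida ∉ Governance.
(i): Farida matches Tariq: Farida ∉ Strategy.
(i): Farida matches Tariq: Farida ∈ Infra.
(ii) (exactly one): Dax ∈ Strategy.
(iii): Ada ∉ Strategy.
(iv) (exactly one): Ada ∉ Infra.
(v): Omar ∉ Infra.
(vi): Omar ∉ Strategy.
(viii): Governance already has 0, so the rest are out.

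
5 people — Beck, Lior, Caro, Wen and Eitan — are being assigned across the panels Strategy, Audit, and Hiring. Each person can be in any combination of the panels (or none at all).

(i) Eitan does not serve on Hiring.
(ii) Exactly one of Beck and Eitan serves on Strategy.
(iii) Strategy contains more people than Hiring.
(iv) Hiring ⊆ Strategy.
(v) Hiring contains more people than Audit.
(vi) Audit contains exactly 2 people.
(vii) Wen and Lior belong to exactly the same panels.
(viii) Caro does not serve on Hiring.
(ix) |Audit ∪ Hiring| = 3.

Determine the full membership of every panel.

Strategy = {Beck, Caro, Lior, Wen}; Audit = {Lior, Wen}; Hiring = {Beck, Lior, Wen}

From (i): Eitan ∉ Hiring.
From (viii): Caro ∉ Hiring.
Suppose Beck ∉ Strategy: no assignment then satisfies all the clues, so Beck ∈ Strategy.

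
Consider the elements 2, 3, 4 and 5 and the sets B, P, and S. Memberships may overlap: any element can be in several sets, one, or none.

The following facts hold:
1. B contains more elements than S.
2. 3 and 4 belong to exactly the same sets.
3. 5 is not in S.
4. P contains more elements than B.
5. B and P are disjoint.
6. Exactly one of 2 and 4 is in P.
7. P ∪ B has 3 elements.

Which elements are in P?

P = {3, 4}

From (3): 5 ∉ S.
Suppose 2 ∈ P: no assignment then satisfies all the clues, so 2 ∉ P.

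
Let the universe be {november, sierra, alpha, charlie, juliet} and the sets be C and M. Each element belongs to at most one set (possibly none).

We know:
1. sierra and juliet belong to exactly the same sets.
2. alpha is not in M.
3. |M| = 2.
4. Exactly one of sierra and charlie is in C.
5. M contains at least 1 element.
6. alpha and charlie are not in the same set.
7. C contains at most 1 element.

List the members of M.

M = {juliet, sierra}

From (2): alpha ∉ M.
Suppose november ∈ M: no assignment then satisfies all the clues, so november ∉ M.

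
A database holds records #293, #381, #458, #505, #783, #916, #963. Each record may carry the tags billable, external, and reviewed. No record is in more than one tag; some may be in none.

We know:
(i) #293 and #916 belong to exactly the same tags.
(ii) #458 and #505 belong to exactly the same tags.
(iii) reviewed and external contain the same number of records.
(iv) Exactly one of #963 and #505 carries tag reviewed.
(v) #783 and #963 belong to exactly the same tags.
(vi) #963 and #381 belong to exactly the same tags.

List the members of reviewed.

reviewed = {#458, #505}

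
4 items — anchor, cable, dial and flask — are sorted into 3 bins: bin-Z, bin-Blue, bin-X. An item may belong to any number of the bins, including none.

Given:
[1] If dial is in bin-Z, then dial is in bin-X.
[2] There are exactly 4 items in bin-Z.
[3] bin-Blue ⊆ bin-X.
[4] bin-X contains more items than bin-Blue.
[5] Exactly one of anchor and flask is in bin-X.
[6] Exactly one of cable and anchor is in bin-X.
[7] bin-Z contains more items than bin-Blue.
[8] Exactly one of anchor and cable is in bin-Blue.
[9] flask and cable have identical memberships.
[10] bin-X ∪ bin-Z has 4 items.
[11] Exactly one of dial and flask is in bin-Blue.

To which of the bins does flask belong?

(2): only 4 candidates remain for bin-Z, so all are in.
(1): dial ∈ bin-X.
Suppose flask ∉ bin-Blue: no assignment then satisfies all the clues, so flask ∈ bin-Blue.

flask: bin-Blue, bin-X, bin-Z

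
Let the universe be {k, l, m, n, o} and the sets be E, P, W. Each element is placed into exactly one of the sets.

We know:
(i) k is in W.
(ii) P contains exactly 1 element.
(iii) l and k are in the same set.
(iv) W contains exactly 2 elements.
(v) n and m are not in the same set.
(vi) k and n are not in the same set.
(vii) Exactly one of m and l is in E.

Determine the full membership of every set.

E = {m, o}; P = {n}; W = {k, l}

From (i): k ∈ W.
(iii): l matches k: l ∉ E.
(iii): l matches k: l ∉ P.
(iii): l matches k: l ∈ W.
(iv): W already has 2, so the rest are out.
(vii) (exactly one): m ∈ E.
(v): n ∉ E.
Only one set left: n ∈ P.
(ii): P already has 1, so the rest are out.
Only one set left: o ∈ E.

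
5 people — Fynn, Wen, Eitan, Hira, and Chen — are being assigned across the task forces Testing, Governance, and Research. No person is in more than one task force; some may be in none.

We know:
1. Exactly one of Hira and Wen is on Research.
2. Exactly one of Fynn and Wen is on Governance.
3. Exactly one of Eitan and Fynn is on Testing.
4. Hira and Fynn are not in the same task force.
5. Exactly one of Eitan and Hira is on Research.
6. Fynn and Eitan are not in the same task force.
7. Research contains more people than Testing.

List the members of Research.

Research = {Chen, Hira}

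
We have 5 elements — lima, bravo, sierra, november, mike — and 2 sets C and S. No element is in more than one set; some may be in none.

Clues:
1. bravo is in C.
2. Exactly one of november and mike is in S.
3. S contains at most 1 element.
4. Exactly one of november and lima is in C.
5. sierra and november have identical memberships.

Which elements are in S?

S = {mike}

From (1): bravo ∈ C.
Suppose lima ∈ S: no assignment then satisfies all the clues, so lima ∉ S.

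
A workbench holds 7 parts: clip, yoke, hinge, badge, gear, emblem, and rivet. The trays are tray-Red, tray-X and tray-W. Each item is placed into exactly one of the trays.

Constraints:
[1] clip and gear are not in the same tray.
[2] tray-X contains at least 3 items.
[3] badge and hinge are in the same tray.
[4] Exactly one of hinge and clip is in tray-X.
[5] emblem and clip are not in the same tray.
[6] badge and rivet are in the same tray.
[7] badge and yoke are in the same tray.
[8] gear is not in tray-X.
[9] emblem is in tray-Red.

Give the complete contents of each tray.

tray-Red = {emblem, gear}; tray-X = {badge, hinge, rivet, yoke}; tray-W = {clip}

From (8): gear ∉ tray-X.
From (9): emblem ∈ tray-Red.
(5): clip ∉ tray-Red.
Suppose clip ∈ tray-X: no assignment then satisfies all the clues, so clip ∉ tray-X.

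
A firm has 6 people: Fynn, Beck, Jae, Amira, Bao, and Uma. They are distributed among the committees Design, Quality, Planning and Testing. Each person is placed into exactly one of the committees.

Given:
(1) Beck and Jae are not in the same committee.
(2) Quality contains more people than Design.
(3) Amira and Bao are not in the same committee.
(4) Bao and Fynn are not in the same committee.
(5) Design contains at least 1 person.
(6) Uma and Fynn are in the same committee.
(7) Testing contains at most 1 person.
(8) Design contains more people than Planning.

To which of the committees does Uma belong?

Uma: Quality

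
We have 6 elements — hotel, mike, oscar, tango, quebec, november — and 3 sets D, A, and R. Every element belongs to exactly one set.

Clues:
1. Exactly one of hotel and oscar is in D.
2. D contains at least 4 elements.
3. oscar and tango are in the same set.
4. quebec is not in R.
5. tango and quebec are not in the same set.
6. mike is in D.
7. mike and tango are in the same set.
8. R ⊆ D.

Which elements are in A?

A = {hotel, quebec}

From (4): quebec ∉ R.
From (6): mike ∈ D.
(7): tango matches mike: tango ∈ D.
(3): oscar matches tango: oscar ∈ D.
(5): quebec ∉ D.
Only one set left: quebec ∈ A.
(1) (exactly one): hotel ∉ D.
(2): only 4 candidates remain for D, so all are in.
(8) contrapositive: hotel ∉ R.
Only one set left: hotel ∈ A.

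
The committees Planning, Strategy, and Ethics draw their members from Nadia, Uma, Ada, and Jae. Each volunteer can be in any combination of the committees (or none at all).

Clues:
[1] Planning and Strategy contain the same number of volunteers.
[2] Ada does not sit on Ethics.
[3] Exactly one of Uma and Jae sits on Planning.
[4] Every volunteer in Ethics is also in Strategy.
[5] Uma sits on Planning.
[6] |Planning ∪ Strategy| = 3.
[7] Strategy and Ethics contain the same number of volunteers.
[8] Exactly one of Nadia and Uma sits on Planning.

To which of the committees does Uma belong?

Uma: Ethics, Planning, Strategy

From (2): Ada ∉ Ethics.
From (5): Uma ∈ Planning.
(3) (exactly one): Jae ∉ Planning.
(8) (exactly one): Nadia ∉ Planning.
Suppose Uma ∉ Strategy: no assignment then satisfies all the clues, so Uma ∈ Strategy.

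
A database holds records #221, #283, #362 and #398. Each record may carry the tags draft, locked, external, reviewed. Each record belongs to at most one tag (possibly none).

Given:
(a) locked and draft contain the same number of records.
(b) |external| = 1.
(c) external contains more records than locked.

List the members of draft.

draft = {}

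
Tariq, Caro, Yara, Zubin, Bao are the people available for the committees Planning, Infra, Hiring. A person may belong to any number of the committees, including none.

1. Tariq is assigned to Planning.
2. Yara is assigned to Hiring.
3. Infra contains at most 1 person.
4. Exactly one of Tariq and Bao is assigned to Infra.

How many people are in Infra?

1

From (1): Tariq ∈ Planning.
From (2): Yara ∈ Hiring.
Suppose Caro ∈ Infra: no assignment then satisfies all the clues, so Caro ∉ Infra.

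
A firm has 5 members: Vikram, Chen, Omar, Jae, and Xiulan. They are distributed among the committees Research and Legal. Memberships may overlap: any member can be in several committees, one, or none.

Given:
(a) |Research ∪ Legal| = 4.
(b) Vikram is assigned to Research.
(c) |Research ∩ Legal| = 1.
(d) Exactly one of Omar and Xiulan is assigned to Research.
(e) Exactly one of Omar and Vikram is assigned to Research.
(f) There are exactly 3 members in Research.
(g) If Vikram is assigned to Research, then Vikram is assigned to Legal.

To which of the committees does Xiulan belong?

From (b): Vikram ∈ Research.
(e) (exactly one): Omar ∉ Research.
(g): Vikram ∈ Legal.
(d) (exactly one): Xiulan ∈ Research.
Suppose Xiulan ∈ Legal: no assignment then satisfies all the clues, so Xiulan ∉ Legal.

Xiulan: Research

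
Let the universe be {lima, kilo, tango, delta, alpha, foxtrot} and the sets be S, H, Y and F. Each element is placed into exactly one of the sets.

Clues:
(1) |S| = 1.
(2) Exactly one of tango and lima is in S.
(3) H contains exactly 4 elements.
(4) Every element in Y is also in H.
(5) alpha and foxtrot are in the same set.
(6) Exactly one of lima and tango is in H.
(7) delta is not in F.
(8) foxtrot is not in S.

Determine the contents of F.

F = {kilo}

From (7): delta ∉ F.
From (8): foxtrot ∉ S.
(5): alpha matches foxtrot: alpha ∉ S.
Suppose lima ∈ F: no assignment then satisfies all the clues, so lima ∉ F.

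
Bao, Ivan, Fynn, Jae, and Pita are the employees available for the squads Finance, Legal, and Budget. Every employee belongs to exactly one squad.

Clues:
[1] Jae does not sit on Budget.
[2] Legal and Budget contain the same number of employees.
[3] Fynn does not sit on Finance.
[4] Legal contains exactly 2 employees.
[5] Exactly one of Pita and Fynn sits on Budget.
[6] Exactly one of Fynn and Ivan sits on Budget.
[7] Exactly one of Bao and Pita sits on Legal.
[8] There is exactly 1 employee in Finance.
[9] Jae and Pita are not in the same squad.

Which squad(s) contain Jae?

Jae: Finance

From (1): Jae ∉ Budget.
From (3): Fynn ∉ Finance.
Suppose Jae ∉ Finance: no assignment then satisfies all the clues, so Jae ∈ Finance.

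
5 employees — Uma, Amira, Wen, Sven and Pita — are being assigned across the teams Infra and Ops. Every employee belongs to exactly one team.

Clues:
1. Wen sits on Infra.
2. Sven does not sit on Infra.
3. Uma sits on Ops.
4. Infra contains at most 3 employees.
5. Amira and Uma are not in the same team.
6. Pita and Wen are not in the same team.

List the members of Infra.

From (1): Wen ∈ Infra.
From (2): Sven ∉ Infra.
From (3): Uma ∈ Ops.
(5): Amira ∉ Ops.
(6): Pita ∉ Infra.
Only one team left: Amira ∈ Infra.
Only one team left: Sven ∈ Ops.
Only one team left: Pita ∈ Ops.

Infra = {Amira, Wen}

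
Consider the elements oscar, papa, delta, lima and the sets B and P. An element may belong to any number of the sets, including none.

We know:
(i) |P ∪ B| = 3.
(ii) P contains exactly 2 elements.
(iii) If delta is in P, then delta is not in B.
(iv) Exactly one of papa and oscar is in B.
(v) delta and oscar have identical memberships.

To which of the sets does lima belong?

lima: none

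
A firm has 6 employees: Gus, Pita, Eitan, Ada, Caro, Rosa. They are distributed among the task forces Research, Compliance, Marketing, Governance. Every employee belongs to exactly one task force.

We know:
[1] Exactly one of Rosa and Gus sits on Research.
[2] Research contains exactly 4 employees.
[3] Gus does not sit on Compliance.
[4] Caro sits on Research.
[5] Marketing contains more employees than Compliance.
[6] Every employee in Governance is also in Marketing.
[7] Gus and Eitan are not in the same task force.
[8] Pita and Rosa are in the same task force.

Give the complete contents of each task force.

From (3): Gus ∉ Compliance.
From (4): Caro ∈ Research.
Suppose Gus ∈ Research: no assignment then satisfies all the clues, so Gus ∉ Research.

Research = {Caro, Eitan, Pita, Rosa}; Compliance = {}; Marketing = {Ada, Gus}; Governance = {}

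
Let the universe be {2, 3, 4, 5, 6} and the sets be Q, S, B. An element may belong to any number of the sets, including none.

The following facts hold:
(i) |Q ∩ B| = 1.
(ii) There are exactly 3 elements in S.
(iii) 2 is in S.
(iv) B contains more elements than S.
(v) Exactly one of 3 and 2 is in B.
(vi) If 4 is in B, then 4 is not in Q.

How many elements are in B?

4

From (iii): 2 ∈ S.
Suppose 4 ∈ Q: no assignment then satisfies all the clues, so 4 ∉ Q.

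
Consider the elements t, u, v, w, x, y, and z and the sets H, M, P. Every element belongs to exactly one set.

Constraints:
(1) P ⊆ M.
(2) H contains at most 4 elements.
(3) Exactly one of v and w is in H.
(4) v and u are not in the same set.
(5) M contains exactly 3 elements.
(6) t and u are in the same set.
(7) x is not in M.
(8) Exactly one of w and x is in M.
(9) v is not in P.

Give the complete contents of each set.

H = {v, x, y, z}; M = {t, u, w}; P = {}

From (7): x ∉ M.
From (9): v ∉ P.
(1) contrapositive: x ∉ P.
(8) (exactly one): w ∈ M.
Only one set left: x ∈ H.
(3) (exactly one): v ∈ H.
(4): u ∉ H.
(6): t matches u: t ∉ H.
Suppose t ∉ M: no assignment then satisfies all the clues, so t ∈ M.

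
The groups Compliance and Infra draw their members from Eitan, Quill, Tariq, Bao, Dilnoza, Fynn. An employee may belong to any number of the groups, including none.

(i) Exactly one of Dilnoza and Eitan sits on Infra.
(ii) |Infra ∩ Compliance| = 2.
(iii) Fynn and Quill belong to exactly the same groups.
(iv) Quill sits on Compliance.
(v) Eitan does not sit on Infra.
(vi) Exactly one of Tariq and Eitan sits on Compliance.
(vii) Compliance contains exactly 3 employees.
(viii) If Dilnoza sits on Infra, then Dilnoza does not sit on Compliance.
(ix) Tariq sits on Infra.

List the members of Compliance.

Compliance = {Eitan, Fynn, Quill}

From (iv): Quill ∈ Compliance.
From (v): Eitan ∉ Infra.
From (ix): Tariq ∈ Infra.
(i) (exactly one): Dilnoza ∈ Infra.
(iii): Fynn matches Quill: Fynn ∈ Compliance.
(viii): Dilnoza ∉ Compliance.
Suppose Eitan ∉ Compliance: no assignment then satisfies all the clues, so Eitan ∈ Compliance.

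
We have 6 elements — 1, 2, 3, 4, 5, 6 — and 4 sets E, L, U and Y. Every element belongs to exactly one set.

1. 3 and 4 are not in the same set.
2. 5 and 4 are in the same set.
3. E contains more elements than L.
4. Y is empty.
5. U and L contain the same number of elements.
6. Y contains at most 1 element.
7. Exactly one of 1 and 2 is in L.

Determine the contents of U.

U = {3}

(4): Y already has 0, so the rest are out.
Suppose 1 ∈ U: no assignment then satisfies all the clues, so 1 ∉ U.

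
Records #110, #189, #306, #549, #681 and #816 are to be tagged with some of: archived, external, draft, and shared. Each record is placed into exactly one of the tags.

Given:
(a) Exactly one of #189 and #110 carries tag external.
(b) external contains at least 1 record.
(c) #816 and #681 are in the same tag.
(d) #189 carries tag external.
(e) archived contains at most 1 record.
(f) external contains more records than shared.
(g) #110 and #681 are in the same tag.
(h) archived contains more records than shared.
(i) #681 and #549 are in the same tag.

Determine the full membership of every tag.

archived = {#306}; external = {#189}; draft = {#110, #549, #681, #816}; shared = {}

From (d): #189 ∈ external.
(a) (exactly one): #110 ∉ external.
(g): #681 matches #110: #681 ∉ external.
(i): #549 matches #681: #549 ∉ external.
(c): #816 matches #681: #816 ∉ external.
Suppose #110 ∈ archived: no assignment then satisfies all the clues, so #110 ∉ archived.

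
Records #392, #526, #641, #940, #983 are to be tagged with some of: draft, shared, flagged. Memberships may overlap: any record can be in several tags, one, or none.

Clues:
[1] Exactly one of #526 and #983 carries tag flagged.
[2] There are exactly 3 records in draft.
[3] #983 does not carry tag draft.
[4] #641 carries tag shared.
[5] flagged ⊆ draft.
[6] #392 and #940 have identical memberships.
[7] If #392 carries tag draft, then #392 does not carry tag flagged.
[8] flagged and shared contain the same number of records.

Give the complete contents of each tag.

draft = {#392, #526, #940}; shared = {#641}; flagged = {#526}

From (3): #983 ∉ draft.
From (4): #641 ∈ shared.
(5) contrapositive: #983 ∉ flagged.
(1) (exactly one): #526 ∈ flagged.
(5) with #526 ∈ flagged: #526 ∈ draft.
Suppose #392 ∉ draft: no assignment then satisfies all the clues, so #392 ∈ draft.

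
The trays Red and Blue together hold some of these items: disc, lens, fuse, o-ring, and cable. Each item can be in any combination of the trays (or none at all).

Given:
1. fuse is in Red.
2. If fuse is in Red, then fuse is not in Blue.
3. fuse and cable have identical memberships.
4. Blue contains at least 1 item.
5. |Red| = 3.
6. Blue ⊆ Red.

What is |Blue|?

1

From (1): fuse ∈ Red.
(2): fuse ∉ Blue.
(3): cable matches fuse: cable ∈ Red.
(3): cable matches fuse: cable ∉ Blue.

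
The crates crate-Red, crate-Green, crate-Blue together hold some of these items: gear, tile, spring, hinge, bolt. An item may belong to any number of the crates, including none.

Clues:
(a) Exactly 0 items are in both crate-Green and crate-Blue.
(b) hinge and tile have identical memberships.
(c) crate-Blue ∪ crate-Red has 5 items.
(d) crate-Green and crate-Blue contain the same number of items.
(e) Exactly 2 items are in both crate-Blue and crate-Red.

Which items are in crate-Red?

crate-Red = {bolt, gear, hinge, spring, tile}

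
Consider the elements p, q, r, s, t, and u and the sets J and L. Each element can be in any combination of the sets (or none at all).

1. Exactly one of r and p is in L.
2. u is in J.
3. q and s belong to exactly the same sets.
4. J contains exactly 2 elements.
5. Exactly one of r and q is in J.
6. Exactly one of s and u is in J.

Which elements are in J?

From (2): u ∈ J.
(6) (exactly one): s ∉ J.
(3): q matches s: q ∉ J.
(5) (exactly one): r ∈ J.
(4): J already has 2, so the rest are out.

J = {r, u}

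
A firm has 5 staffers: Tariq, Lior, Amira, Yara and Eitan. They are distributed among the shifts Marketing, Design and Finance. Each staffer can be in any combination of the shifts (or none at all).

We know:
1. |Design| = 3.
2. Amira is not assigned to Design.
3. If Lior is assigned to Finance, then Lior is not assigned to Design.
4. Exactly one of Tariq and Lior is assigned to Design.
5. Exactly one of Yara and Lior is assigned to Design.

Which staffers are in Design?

Design = {Eitan, Tariq, Yara}

From (2): Amira ∉ Design.
Suppose Tariq ∉ Design: no assignment then satisfies all the clues, so Tariq ∈ Design.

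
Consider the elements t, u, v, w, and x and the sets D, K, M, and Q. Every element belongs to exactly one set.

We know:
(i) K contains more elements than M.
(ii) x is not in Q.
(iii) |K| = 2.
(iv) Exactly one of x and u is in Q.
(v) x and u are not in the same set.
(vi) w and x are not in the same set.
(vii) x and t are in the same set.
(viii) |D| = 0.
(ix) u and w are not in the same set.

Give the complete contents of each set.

D = {}; K = {t, x}; M = {w}; Q = {u, v}

From (ii): x ∉ Q.
(iv) (exactly one): u ∈ Q.
(vii): t matches x: t ∉ Q.
(viii): D already has 0, so the rest are out.
(ix): w ∉ Q.
Suppose t ∉ K: no assignment then satisfies all the clues, so t ∈ K.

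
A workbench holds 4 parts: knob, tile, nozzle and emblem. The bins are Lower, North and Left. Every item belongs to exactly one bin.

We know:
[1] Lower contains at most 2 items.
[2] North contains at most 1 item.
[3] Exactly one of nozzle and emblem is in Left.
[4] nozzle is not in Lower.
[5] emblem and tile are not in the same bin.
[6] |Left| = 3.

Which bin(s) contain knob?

knob: Left

From (4): nozzle ∉ Lower.
Suppose knob ∈ Lower: no assignment then satisfies all the clues, so knob ∉ Lower.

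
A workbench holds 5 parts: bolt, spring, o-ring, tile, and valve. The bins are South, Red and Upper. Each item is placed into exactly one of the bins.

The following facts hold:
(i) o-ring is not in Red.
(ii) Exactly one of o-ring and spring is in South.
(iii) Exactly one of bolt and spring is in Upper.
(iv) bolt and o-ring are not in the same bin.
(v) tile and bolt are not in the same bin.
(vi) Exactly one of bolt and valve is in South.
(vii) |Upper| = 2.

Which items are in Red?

From (i): o-ring ∉ Red.
Suppose bolt ∉ Red: no assignment then satisfies all the clues, so bolt ∈ Red.

Red = {bolt}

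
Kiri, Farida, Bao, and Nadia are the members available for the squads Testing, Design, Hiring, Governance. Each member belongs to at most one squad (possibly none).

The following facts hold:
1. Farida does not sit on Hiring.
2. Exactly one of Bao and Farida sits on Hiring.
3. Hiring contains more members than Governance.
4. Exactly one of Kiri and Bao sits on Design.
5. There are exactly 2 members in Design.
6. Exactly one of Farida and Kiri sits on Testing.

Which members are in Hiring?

Hiring = {Bao}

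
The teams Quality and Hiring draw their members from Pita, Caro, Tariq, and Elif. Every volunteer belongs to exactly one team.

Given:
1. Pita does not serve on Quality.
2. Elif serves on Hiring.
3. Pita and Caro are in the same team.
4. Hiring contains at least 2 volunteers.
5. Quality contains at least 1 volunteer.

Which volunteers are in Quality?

From (1): Pita ∉ Quality.
From (2): Elif ∈ Hiring.
(3): Caro matches Pita: Caro ∉ Quality.
(5): only 1 candidates remain for Quality, so all are in.
Only one team left: Pita ∈ Hiring.
Only one team left: Caro ∈ Hiring.

Quality = {Tariq}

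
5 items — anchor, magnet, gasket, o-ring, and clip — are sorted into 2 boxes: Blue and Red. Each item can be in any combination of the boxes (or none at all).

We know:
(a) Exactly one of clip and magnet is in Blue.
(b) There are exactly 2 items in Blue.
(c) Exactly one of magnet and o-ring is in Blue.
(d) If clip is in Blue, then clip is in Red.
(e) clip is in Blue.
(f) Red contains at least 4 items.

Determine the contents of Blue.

From (e): clip ∈ Blue.
(a) (exactly one): magnet ∉ Blue.
(c) (exactly one): o-ring ∈ Blue.
(d): clip ∈ Red.
(b): Blue already has 2, so the rest are out.

Blue = {clip, o-ring}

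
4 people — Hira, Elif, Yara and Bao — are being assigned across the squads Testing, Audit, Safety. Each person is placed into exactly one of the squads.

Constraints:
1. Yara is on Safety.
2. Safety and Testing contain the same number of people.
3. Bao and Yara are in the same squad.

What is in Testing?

Testing = {Elif, Hira}

From (1): Yara ∈ Safety.
(3): Bao matches Yara: Bao ∉ Testing.
(3): Bao matches Yara: Bao ∉ Audit.
(3): Bao matches Yara: Bao ∈ Safety.
Suppose Hira ∉ Testing: no assignment then satisfies all the clues, so Hira ∈ Testing.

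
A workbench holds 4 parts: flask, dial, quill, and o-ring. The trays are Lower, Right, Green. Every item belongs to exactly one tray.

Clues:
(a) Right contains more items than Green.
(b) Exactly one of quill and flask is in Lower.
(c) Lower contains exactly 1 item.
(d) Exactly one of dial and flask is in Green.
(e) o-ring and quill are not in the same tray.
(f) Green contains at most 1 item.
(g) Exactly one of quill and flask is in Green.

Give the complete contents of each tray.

Lower = {quill}; Right = {dial, o-ring}; Green = {flask}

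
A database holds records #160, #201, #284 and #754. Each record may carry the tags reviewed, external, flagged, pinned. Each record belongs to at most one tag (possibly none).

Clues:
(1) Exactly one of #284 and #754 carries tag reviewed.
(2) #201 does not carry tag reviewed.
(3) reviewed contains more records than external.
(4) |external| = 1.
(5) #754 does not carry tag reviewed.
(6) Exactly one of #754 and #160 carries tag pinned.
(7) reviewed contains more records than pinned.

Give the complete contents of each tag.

reviewed = {#160, #284}; external = {#201}; flagged = {}; pinned = {#754}

From (2): #201 ∉ reviewed.
From (5): #754 ∉ reviewed.
(1) (exactly one): #284 ∈ reviewed.
Suppose #160 ∉ reviewed: no assignment then satisfies all the clues, so #160 ∈ reviewed.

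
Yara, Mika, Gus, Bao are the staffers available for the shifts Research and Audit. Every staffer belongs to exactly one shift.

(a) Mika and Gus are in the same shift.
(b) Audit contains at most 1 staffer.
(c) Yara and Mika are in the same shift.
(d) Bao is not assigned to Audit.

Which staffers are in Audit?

Audit = {}

From (d): Bao ∉ Audit.
Only one shift left: Bao ∈ Research.
Suppose Yara ∈ Audit: no assignment then satisfies all the clues, so Yara ∉ Audit.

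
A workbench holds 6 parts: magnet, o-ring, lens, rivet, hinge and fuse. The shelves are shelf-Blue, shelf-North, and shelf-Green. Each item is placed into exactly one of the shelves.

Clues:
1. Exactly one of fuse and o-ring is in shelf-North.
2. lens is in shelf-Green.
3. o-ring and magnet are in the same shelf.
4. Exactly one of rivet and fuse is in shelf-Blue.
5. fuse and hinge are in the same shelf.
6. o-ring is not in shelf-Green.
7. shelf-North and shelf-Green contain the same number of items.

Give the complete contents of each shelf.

shelf-Blue = {fuse, hinge}; shelf-North = {magnet, o-ring}; shelf-Green = {lens, rivet}

From (2): lens ∈ shelf-Green.
From (6): o-ring ∉ shelf-Green.
(3): magnet matches o-ring: magnet ∉ shelf-Green.
Suppose magnet ∈ shelf-Blue: no assignment then satisfies all the clues, so magnet ∉ shelf-Blue.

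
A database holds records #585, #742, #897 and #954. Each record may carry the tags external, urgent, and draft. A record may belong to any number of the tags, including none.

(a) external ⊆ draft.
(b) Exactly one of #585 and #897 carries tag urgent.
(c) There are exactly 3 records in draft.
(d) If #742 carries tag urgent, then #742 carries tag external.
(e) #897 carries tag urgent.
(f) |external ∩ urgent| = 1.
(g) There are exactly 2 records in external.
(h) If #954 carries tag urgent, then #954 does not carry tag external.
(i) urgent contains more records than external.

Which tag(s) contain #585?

#585: draft, external

From (e): #897 ∈ urgent.
(b) (exactly one): #585 ∉ urgent.
Suppose #585 ∉ external: no assignment then satisfies all the clues, so #585 ∈ external.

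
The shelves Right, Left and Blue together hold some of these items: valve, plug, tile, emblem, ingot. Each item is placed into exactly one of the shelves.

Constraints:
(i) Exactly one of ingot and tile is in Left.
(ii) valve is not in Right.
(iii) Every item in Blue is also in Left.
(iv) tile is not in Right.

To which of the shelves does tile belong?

tile: Left

From (ii): valve ∉ Right.
From (iv): tile ∉ Right.
Suppose tile ∉ Left: no assignment then satisfies all the clues, so tile ∈ Left.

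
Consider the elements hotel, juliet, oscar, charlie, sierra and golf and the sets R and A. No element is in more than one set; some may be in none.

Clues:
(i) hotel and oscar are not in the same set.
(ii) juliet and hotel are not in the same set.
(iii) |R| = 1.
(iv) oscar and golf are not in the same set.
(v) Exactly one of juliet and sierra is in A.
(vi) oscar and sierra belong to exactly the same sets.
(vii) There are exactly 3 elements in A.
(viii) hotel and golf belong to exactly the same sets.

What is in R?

R = {juliet}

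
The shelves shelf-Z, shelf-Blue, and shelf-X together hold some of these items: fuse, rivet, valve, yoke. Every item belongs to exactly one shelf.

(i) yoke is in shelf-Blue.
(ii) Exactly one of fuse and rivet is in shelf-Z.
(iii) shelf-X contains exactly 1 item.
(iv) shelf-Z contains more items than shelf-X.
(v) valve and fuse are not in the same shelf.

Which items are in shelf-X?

shelf-X = {fuse}

From (i): yoke ∈ shelf-Blue.
Suppose fuse ∉ shelf-X: no assignment then satisfies all the clues, so fuse ∈ shelf-X.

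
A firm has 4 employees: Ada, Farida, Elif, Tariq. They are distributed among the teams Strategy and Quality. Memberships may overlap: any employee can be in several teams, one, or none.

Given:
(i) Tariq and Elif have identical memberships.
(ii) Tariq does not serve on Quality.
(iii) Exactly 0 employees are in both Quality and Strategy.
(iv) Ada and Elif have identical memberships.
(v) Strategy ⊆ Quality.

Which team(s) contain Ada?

Ada: none

From (ii): Tariq ∉ Quality.
(i): Elif matches Tariq: Elif ∉ Quality.
(iv): Ada matches Elif: Ada ∉ Quality.
(v) contrapositive: Ada ∉ Strategy.
(v) contrapositive: Elif ∉ Strategy.
(v) contrapositive: Tariq ∉ Strategy.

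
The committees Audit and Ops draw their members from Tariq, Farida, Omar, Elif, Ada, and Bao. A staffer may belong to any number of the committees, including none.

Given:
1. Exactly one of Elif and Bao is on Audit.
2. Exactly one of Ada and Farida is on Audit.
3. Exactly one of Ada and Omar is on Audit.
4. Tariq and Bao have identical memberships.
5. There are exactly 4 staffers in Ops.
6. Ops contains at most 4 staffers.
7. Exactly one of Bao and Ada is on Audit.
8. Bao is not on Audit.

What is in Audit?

Audit = {Ada, Elif}

From (8): Bao ∉ Audit.
(1) (exactly one): Elif ∈ Audit.
(4): Tariq matches Bao: Tariq ∉ Audit.
(7) (exactly one): Ada ∈ Audit.
(2) (exactly one): Farida ∉ Audit.
(3) (exactly one): Omar ∉ Audit.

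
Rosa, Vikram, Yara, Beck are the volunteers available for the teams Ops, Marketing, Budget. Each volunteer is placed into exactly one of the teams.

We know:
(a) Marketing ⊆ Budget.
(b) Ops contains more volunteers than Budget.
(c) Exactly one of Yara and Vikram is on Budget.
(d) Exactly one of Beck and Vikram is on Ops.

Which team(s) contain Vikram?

Vikram: Budget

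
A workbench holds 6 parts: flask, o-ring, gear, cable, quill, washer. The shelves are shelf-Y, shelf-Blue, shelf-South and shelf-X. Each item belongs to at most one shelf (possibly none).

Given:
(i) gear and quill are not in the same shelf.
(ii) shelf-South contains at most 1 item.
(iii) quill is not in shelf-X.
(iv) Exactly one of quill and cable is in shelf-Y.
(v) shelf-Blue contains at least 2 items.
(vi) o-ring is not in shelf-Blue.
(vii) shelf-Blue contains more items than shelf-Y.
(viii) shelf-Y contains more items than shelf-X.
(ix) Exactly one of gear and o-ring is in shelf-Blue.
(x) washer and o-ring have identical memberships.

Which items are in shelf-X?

shelf-X = {}

From (iii): quill ∉ shelf-X.
From (vi): o-ring ∉ shelf-Blue.
(ix) (exactly one): gear ∈ shelf-Blue.
(x): washer matches o-ring: washer ∉ shelf-Blue.
(i): quill ∉ shelf-Blue.
Suppose flask ∈ shelf-X: no assignment then satisfies all the clues, so flask ∉ shelf-X.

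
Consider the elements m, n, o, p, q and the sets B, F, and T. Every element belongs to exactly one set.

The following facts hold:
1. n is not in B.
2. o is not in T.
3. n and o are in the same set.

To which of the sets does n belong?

From (1): n ∉ B.
From (2): o ∉ T.
(3): o matches n: o ∉ B.
(3): n matches o: n ∉ T.
Only one set left: n ∈ F.
Only one set left: o ∈ F.

n: F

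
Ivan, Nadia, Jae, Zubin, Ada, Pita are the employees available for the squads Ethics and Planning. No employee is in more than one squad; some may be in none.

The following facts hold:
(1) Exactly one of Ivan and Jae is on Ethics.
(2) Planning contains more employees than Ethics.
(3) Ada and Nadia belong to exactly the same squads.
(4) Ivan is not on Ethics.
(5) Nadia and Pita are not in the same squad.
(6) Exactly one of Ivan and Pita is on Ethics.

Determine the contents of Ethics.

Ethics = {Jae, Pita}

From (4): Ivan ∉ Ethics.
(1) (exactly one): Jae ∈ Ethics.
(6) (exactly one): Pita ∈ Ethics.
(5): Nadia ∉ Ethics.
(3): Ada matches Nadia: Ada ∉ Ethics.
Suppose Zubin ∈ Ethics: no assignment then satisfies all the clues, so Zubin ∉ Ethics.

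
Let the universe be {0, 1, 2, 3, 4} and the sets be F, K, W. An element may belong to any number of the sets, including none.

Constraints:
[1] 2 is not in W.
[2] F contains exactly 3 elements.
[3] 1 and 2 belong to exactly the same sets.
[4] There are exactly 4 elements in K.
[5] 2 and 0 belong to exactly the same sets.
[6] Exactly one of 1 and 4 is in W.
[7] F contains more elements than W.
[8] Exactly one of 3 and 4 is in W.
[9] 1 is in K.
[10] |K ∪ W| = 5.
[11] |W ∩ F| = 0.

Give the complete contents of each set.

F = {0, 1, 2}; K = {0, 1, 2, 3}; W = {4}

From (1): 2 ∉ W.
From (9): 1 ∈ K.
(3): 2 matches 1: 2 ∈ K.
(3): 1 matches 2: 1 ∉ W.
(5): 0 matches 2: 0 ∈ K.
(5): 0 matches 2: 0 ∉ W.
(6) (exactly one): 4 ∈ W.
(8) (exactly one): 3 ∉ W.
Suppose 0 ∉ F: no assignment then satisfies all the clues, so 0 ∈ F.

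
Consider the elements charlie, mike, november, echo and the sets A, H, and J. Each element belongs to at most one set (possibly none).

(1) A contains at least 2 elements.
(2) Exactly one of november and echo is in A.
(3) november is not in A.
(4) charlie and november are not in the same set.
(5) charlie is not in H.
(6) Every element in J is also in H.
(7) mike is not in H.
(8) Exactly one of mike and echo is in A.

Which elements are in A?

A = {charlie, echo}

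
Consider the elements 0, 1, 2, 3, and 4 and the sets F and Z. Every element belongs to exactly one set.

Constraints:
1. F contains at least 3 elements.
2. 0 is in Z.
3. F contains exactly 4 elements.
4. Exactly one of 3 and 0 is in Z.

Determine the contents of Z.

Z = {0}

From (2): 0 ∈ Z.
(3): only 4 candidates remain for F, so all are in.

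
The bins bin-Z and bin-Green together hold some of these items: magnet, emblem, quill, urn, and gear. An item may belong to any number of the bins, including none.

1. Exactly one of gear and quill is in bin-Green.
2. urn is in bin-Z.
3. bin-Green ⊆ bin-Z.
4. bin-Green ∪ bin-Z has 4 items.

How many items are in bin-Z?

4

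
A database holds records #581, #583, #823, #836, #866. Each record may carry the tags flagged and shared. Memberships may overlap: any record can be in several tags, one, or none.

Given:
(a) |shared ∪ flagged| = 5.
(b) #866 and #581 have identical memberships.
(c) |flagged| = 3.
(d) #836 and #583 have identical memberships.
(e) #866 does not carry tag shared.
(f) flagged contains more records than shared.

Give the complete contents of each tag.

flagged = {#581, #823, #866}; shared = {#583, #836}

From (e): #866 ∉ shared.
(b): #581 matches #866: #581 ∉ shared.
Suppose #581 ∉ flagged: no assignment then satisfies all the clues, so #581 ∈ flagged.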